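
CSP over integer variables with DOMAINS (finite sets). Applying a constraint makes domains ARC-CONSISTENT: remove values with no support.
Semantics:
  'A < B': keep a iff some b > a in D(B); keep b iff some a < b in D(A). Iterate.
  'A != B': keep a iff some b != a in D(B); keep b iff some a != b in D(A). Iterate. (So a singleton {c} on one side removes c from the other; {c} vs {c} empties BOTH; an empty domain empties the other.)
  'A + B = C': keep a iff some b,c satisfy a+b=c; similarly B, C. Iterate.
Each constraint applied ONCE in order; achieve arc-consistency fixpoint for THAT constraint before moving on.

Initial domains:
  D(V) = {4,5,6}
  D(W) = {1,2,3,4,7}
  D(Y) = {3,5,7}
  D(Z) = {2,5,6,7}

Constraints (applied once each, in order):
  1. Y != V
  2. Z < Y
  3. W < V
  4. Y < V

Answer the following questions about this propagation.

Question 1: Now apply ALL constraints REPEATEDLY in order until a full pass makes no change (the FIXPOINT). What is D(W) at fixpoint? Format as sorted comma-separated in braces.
pass 0 (initial): D(W)={1,2,3,4,7}
pass 1: W {1,2,3,4,7}->{1,2,3,4}; Y {3,5,7}->{3,5}; Z {2,5,6,7}->{2,5,6}
pass 2: Z {2,5,6}->{2}
pass 3: no change
Fixpoint after 3 passes: D(W) = {1,2,3,4}

Answer: {1,2,3,4}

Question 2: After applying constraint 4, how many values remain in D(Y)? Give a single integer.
Answer: 2

Derivation:
Constraint 1 (Y != V) on D(Y)={3,5,7} D(V)={4,5,6}: no change
Constraint 2 (Z < Y) on D(Z)={2,5,6,7} D(Y)={3,5,7}: Z {2,5,6,7}->{2,5,6}
Constraint 3 (W < V) on D(W)={1,2,3,4,7} D(V)={4,5,6}: W {1,2,3,4,7}->{1,2,3,4}
Constraint 4 (Y < V) on D(Y)={3,5,7} D(V)={4,5,6}: Y {3,5,7}->{3,5}
So after constraint 4: D(Y)={3,5}, size = 2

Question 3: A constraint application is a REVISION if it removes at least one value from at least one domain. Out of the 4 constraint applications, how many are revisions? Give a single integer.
Answer: 3

Derivation:
Constraint 1 (Y != V) on D(Y)={3,5,7} D(V)={4,5,6}: no change => not a revision
Constraint 2 (Z < Y) on D(Z)={2,5,6,7} D(Y)={3,5,7}: Z {2,5,6,7}->{2,5,6} => REVISION
Constraint 3 (W < V) on D(W)={1,2,3,4,7} D(V)={4,5,6}: W {1,2,3,4,7}->{1,2,3,4} => REVISION
Constraint 4 (Y < V) on D(Y)={3,5,7} D(V)={4,5,6}: Y {3,5,7}->{3,5} => REVISION
Total revisions = 3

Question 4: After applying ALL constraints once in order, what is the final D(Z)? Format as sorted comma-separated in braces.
Answer: {2,5,6}

Derivation:
Constraint 1 (Y != V) on D(Y)={3,5,7} D(V)={4,5,6}: no change
Constraint 2 (Z < Y) on D(Z)={2,5,6,7} D(Y)={3,5,7}: Z {2,5,6,7}->{2,5,6}
Constraint 3 (W < V) on D(W)={1,2,3,4,7} D(V)={4,5,6}: W {1,2,3,4,7}->{1,2,3,4}
Constraint 4 (Y < V) on D(Y)={3,5,7} D(V)={4,5,6}: Y {3,5,7}->{3,5}
So after all 4 constraints: D(Z) = {2,5,6}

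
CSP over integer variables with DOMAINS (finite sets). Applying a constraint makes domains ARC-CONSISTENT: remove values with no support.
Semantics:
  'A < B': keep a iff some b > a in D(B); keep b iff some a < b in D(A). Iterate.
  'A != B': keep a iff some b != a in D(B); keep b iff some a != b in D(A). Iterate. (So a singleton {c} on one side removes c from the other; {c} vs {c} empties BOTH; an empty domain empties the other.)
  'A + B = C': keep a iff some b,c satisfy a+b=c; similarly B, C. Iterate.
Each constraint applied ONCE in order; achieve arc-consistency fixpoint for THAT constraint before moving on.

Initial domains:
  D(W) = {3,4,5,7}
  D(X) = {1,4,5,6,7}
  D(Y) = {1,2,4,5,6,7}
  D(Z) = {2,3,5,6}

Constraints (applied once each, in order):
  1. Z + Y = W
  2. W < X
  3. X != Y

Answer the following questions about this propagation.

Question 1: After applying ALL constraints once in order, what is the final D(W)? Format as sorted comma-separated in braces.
Constraint 1 (Z + Y = W) on D(Z)={2,3,5,6} D(Y)={1,2,4,5,6,7} D(W)={3,4,5,7}: Y {1,2,4,5,6,7}->{1,2,4,5}
Constraint 2 (W < X) on D(W)={3,4,5,7} D(X)={1,4,5,6,7}: W {3,4,5,7}->{3,4,5}; X {1,4,5,6,7}->{4,5,6,7}
Constraint 3 (X != Y) on D(X)={4,5,6,7} D(Y)={1,2,4,5}: no change
So after all 3 constraints: D(W) = {3,4,5}

Answer: {3,4,5}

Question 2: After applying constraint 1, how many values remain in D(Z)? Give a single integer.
Constraint 1 (Z + Y = W) on D(Z)={2,3,5,6} D(Y)={1,2,4,5,6,7} D(W)={3,4,5,7}: Y {1,2,4,5,6,7}->{1,2,4,5}
So after constraint 1: D(Z)={2,3,5,6}, size = 4

Answer: 4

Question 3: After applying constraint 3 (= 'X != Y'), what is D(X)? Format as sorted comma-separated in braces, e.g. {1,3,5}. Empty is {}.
Answer: {4,5,6,7}

Derivation:
Constraint 1 (Z + Y = W) on D(Z)={2,3,5,6} D(Y)={1,2,4,5,6,7} D(W)={3,4,5,7}: Y {1,2,4,5,6,7}->{1,2,4,5}
Constraint 2 (W < X) on D(W)={3,4,5,7} D(X)={1,4,5,6,7}: W {3,4,5,7}->{3,4,5}; X {1,4,5,6,7}->{4,5,6,7}
Constraint 3 (X != Y) on D(X)={4,5,6,7} D(Y)={1,2,4,5}: no change
So after constraint 3: D(X) = {4,5,6,7}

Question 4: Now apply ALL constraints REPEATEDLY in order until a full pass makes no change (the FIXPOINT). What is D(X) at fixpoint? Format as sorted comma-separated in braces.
Answer: {4,5,6,7}

Derivation:
pass 0 (initial): D(X)={1,4,5,6,7}
pass 1: W {3,4,5,7}->{3,4,5}; X {1,4,5,6,7}->{4,5,6,7}; Y {1,2,4,5,6,7}->{1,2,4,5}
pass 2: Y {1,2,4,5}->{1,2}; Z {2,3,5,6}->{2,3}
pass 3: no change
Fixpoint after 3 passes: D(X) = {4,5,6,7}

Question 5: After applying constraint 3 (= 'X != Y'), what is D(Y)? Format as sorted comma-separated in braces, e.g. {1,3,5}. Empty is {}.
Constraint 1 (Z + Y = W) on D(Z)={2,3,5,6} D(Y)={1,2,4,5,6,7} D(W)={3,4,5,7}: Y {1,2,4,5,6,7}->{1,2,4,5}
Constraint 2 (W < X) on D(W)={3,4,5,7} D(X)={1,4,5,6,7}: W {3,4,5,7}->{3,4,5}; X {1,4,5,6,7}->{4,5,6,7}
Constraint 3 (X != Y) on D(X)={4,5,6,7} D(Y)={1,2,4,5}: no change
So after constraint 3: D(Y) = {1,2,4,5}

Answer: {1,2,4,5}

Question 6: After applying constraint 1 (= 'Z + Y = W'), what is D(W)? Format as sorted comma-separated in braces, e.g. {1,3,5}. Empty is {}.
Answer: {3,4,5,7}

Derivation:
Constraint 1 (Z + Y = W) on D(Z)={2,3,5,6} D(Y)={1,2,4,5,6,7} D(W)={3,4,5,7}: Y {1,2,4,5,6,7}->{1,2,4,5}
So after constraint 1: D(W) = {3,4,5,7}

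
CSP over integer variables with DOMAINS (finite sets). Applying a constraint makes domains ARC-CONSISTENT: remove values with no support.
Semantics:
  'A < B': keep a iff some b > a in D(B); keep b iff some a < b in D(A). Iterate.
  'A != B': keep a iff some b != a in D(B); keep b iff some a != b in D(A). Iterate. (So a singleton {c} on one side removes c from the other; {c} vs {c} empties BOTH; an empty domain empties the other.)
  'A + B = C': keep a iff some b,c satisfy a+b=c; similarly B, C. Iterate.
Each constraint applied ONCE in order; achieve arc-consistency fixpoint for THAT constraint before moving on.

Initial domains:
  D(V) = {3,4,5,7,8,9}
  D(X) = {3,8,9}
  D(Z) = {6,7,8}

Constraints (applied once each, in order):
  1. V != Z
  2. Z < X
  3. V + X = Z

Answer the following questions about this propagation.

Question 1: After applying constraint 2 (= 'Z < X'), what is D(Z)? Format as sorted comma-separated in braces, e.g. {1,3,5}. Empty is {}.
Constraint 1 (V != Z) on D(V)={3,4,5,7,8,9} D(Z)={6,7,8}: no change
Constraint 2 (Z < X) on D(Z)={6,7,8} D(X)={3,8,9}: X {3,8,9}->{8,9}
So after constraint 2: D(Z) = {6,7,8}

Answer: {6,7,8}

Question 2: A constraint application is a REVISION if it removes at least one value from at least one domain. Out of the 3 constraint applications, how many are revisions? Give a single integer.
Answer: 2

Derivation:
Constraint 1 (V != Z) on D(V)={3,4,5,7,8,9} D(Z)={6,7,8}: no change => not a revision
Constraint 2 (Z < X) on D(Z)={6,7,8} D(X)={3,8,9}: X {3,8,9}->{8,9} => REVISION
Constraint 3 (V + X = Z) on D(V)={3,4,5,7,8,9} D(X)={8,9} D(Z)={6,7,8}: V {3,4,5,7,8,9}->{}; X {8,9}->{}; Z {6,7,8}->{} => REVISION
Total revisions = 2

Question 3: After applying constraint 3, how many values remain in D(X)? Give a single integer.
Constraint 1 (V != Z) on D(V)={3,4,5,7,8,9} D(Z)={6,7,8}: no change
Constraint 2 (Z < X) on D(Z)={6,7,8} D(X)={3,8,9}: X {3,8,9}->{8,9}
Constraint 3 (V + X = Z) on D(V)={3,4,5,7,8,9} D(X)={8,9} D(Z)={6,7,8}: V {3,4,5,7,8,9}->{}; X {8,9}->{}; Z {6,7,8}->{}
So after constraint 3: D(X)={}, size = 0

Answer: 0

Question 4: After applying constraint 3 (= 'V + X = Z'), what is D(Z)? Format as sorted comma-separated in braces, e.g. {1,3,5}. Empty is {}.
Constraint 1 (V != Z) on D(V)={3,4,5,7,8,9} D(Z)={6,7,8}: no change
Constraint 2 (Z < X) on D(Z)={6,7,8} D(X)={3,8,9}: X {3,8,9}->{8,9}
Constraint 3 (V + X = Z) on D(V)={3,4,5,7,8,9} D(X)={8,9} D(Z)={6,7,8}: V {3,4,5,7,8,9}->{}; X {8,9}->{}; Z {6,7,8}->{}
So after constraint 3: D(Z) = {}

Answer: {}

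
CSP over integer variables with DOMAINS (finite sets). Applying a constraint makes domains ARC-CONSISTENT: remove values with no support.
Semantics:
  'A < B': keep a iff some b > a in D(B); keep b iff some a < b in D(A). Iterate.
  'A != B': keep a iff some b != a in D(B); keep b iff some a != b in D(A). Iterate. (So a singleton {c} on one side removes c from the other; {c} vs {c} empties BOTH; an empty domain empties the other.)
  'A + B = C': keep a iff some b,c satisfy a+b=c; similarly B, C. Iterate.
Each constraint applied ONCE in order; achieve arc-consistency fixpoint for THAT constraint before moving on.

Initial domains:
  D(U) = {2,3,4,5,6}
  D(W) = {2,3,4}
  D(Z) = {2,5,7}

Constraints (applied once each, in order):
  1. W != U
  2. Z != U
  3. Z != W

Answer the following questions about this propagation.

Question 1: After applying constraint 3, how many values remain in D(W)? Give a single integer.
Constraint 1 (W != U) on D(W)={2,3,4} D(U)={2,3,4,5,6}: no change
Constraint 2 (Z != U) on D(Z)={2,5,7} D(U)={2,3,4,5,6}: no change
Constraint 3 (Z != W) on D(Z)={2,5,7} D(W)={2,3,4}: no change
So after constraint 3: D(W)={2,3,4}, size = 3

Answer: 3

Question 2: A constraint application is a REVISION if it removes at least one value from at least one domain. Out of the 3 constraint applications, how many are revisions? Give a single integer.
Constraint 1 (W != U) on D(W)={2,3,4} D(U)={2,3,4,5,6}: no change => not a revision
Constraint 2 (Z != U) on D(Z)={2,5,7} D(U)={2,3,4,5,6}: no change => not a revision
Constraint 3 (Z != W) on D(Z)={2,5,7} D(W)={2,3,4}: no change => not a revision
Total revisions = 0

Answer: 0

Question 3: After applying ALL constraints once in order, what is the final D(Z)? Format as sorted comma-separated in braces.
Answer: {2,5,7}

Derivation:
Constraint 1 (W != U) on D(W)={2,3,4} D(U)={2,3,4,5,6}: no change
Constraint 2 (Z != U) on D(Z)={2,5,7} D(U)={2,3,4,5,6}: no change
Constraint 3 (Z != W) on D(Z)={2,5,7} D(W)={2,3,4}: no change
So after all 3 constraints: D(Z) = {2,5,7}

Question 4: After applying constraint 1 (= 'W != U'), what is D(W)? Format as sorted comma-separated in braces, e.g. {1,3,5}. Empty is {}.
Answer: {2,3,4}

Derivation:
Constraint 1 (W != U) on D(W)={2,3,4} D(U)={2,3,4,5,6}: no change
So after constraint 1: D(W) = {2,3,4}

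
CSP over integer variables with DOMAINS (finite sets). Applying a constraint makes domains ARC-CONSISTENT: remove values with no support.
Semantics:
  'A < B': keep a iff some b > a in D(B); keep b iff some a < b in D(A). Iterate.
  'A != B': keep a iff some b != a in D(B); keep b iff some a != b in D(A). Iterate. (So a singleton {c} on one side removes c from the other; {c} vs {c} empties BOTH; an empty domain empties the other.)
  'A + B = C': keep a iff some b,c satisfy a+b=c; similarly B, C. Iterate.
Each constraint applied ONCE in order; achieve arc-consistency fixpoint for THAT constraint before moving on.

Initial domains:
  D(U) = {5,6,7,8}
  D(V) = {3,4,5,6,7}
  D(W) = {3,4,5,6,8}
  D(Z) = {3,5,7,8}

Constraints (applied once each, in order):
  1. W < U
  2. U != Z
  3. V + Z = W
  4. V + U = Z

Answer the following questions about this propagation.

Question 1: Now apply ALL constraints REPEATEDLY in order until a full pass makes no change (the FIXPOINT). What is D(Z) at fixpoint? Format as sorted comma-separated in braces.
pass 0 (initial): D(Z)={3,5,7,8}
pass 1: U {5,6,7,8}->{}; V {3,4,5,6,7}->{}; W {3,4,5,6,8}->{6}; Z {3,5,7,8}->{}
pass 2: W {6}->{}
pass 3: no change
Fixpoint after 3 passes: D(Z) = {}

Answer: {}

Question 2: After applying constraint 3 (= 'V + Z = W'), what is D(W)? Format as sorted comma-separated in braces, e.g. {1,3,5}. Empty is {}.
Answer: {6}

Derivation:
Constraint 1 (W < U) on D(W)={3,4,5,6,8} D(U)={5,6,7,8}: W {3,4,5,6,8}->{3,4,5,6}
Constraint 2 (U != Z) on D(U)={5,6,7,8} D(Z)={3,5,7,8}: no change
Constraint 3 (V + Z = W) on D(V)={3,4,5,6,7} D(Z)={3,5,7,8} D(W)={3,4,5,6}: V {3,4,5,6,7}->{3}; Z {3,5,7,8}->{3}; W {3,4,5,6}->{6}
So after constraint 3: D(W) = {6}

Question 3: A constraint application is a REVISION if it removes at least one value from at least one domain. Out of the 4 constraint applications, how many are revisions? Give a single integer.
Answer: 3

Derivation:
Constraint 1 (W < U) on D(W)={3,4,5,6,8} D(U)={5,6,7,8}: W {3,4,5,6,8}->{3,4,5,6} => REVISION
Constraint 2 (U != Z) on D(U)={5,6,7,8} D(Z)={3,5,7,8}: no change => not a revision
Constraint 3 (V + Z = W) on D(V)={3,4,5,6,7} D(Z)={3,5,7,8} D(W)={3,4,5,6}: V {3,4,5,6,7}->{3}; Z {3,5,7,8}->{3}; W {3,4,5,6}->{6} => REVISION
Constraint 4 (V + U = Z) on D(V)={3} D(U)={5,6,7,8} D(Z)={3}: V {3}->{}; U {5,6,7,8}->{}; Z {3}->{} => REVISION
Total revisions = 3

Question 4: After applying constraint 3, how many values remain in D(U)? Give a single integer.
Constraint 1 (W < U) on D(W)={3,4,5,6,8} D(U)={5,6,7,8}: W {3,4,5,6,8}->{3,4,5,6}
Constraint 2 (U != Z) on D(U)={5,6,7,8} D(Z)={3,5,7,8}: no change
Constraint 3 (V + Z = W) on D(V)={3,4,5,6,7} D(Z)={3,5,7,8} D(W)={3,4,5,6}: V {3,4,5,6,7}->{3}; Z {3,5,7,8}->{3}; W {3,4,5,6}->{6}
So after constraint 3: D(U)={5,6,7,8}, size = 4

Answer: 4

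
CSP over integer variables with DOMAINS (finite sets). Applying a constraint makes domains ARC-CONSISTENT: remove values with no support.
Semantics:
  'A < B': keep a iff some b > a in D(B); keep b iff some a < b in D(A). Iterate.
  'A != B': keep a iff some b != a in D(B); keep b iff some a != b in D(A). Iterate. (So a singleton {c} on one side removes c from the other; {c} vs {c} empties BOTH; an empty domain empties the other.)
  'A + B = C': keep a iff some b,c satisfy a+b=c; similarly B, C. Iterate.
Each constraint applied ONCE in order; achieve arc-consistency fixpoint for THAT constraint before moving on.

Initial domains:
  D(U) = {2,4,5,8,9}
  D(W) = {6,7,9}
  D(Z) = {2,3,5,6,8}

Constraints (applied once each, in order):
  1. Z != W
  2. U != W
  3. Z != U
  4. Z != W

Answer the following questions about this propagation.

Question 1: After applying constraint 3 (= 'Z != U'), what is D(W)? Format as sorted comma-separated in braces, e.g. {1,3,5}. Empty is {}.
Answer: {6,7,9}

Derivation:
Constraint 1 (Z != W) on D(Z)={2,3,5,6,8} D(W)={6,7,9}: no change
Constraint 2 (U != W) on D(U)={2,4,5,8,9} D(W)={6,7,9}: no change
Constraint 3 (Z != U) on D(Z)={2,3,5,6,8} D(U)={2,4,5,8,9}: no change
So after constraint 3: D(W) = {6,7,9}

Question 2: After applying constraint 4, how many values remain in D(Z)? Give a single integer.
Constraint 1 (Z != W) on D(Z)={2,3,5,6,8} D(W)={6,7,9}: no change
Constraint 2 (U != W) on D(U)={2,4,5,8,9} D(W)={6,7,9}: no change
Constraint 3 (Z != U) on D(Z)={2,3,5,6,8} D(U)={2,4,5,8,9}: no change
Constraint 4 (Z != W) on D(Z)={2,3,5,6,8} D(W)={6,7,9}: no change
So after constraint 4: D(Z)={2,3,5,6,8}, size = 5

Answer: 5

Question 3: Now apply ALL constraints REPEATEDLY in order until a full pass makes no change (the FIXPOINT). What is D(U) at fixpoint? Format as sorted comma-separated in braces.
pass 0 (initial): D(U)={2,4,5,8,9}
pass 1: no change
Fixpoint after 1 passes: D(U) = {2,4,5,8,9}

Answer: {2,4,5,8,9}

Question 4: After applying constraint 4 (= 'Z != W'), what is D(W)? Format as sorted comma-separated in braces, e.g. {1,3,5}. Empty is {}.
Constraint 1 (Z != W) on D(Z)={2,3,5,6,8} D(W)={6,7,9}: no change
Constraint 2 (U != W) on D(U)={2,4,5,8,9} D(W)={6,7,9}: no change
Constraint 3 (Z != U) on D(Z)={2,3,5,6,8} D(U)={2,4,5,8,9}: no change
Constraint 4 (Z != W) on D(Z)={2,3,5,6,8} D(W)={6,7,9}: no change
So after constraint 4: D(W) = {6,7,9}

Answer: {6,7,9}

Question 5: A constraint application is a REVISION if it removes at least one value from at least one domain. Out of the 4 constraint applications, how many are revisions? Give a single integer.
Constraint 1 (Z != W) on D(Z)={2,3,5,6,8} D(W)={6,7,9}: no change => not a revision
Constraint 2 (U != W) on D(U)={2,4,5,8,9} D(W)={6,7,9}: no change => not a revision
Constraint 3 (Z != U) on D(Z)={2,3,5,6,8} D(U)={2,4,5,8,9}: no change => not a revision
Constraint 4 (Z != W) on D(Z)={2,3,5,6,8} D(W)={6,7,9}: no change => not a revision
Total revisions = 0

Answer: 0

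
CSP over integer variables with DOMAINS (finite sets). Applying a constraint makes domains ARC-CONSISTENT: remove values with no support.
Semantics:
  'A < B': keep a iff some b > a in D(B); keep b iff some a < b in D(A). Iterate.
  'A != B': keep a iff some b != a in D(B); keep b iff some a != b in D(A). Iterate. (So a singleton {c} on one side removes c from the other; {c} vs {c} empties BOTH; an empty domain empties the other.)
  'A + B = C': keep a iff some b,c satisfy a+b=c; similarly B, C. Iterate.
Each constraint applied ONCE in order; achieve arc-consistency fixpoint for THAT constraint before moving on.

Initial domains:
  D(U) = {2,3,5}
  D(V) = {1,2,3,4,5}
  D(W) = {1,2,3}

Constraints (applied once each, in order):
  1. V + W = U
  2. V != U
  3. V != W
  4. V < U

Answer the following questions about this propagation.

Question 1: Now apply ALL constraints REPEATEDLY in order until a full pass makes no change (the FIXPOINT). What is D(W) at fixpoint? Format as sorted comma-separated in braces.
pass 0 (initial): D(W)={1,2,3}
pass 1: V {1,2,3,4,5}->{1,2,3,4}
pass 2: no change
Fixpoint after 2 passes: D(W) = {1,2,3}

Answer: {1,2,3}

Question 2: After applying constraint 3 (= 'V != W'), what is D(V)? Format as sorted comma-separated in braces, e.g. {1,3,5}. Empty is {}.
Constraint 1 (V + W = U) on D(V)={1,2,3,4,5} D(W)={1,2,3} D(U)={2,3,5}: V {1,2,3,4,5}->{1,2,3,4}
Constraint 2 (V != U) on D(V)={1,2,3,4} D(U)={2,3,5}: no change
Constraint 3 (V != W) on D(V)={1,2,3,4} D(W)={1,2,3}: no change
So after constraint 3: D(V) = {1,2,3,4}

Answer: {1,2,3,4}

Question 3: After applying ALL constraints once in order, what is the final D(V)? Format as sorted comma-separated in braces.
Answer: {1,2,3,4}

Derivation:
Constraint 1 (V + W = U) on D(V)={1,2,3,4,5} D(W)={1,2,3} D(U)={2,3,5}: V {1,2,3,4,5}->{1,2,3,4}
Constraint 2 (V != U) on D(V)={1,2,3,4} D(U)={2,3,5}: no change
Constraint 3 (V != W) on D(V)={1,2,3,4} D(W)={1,2,3}: no change
Constraint 4 (V < U) on D(V)={1,2,3,4} D(U)={2,3,5}: no change
So after all 4 constraints: D(V) = {1,2,3,4}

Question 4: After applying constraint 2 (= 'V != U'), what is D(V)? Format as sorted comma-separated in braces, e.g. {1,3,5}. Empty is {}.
Constraint 1 (V + W = U) on D(V)={1,2,3,4,5} D(W)={1,2,3} D(U)={2,3,5}: V {1,2,3,4,5}->{1,2,3,4}
Constraint 2 (V != U) on D(V)={1,2,3,4} D(U)={2,3,5}: no change
So after constraint 2: D(V) = {1,2,3,4}

Answer: {1,2,3,4}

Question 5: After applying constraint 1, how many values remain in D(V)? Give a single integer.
Answer: 4

Derivation:
Constraint 1 (V + W = U) on D(V)={1,2,3,4,5} D(W)={1,2,3} D(U)={2,3,5}: V {1,2,3,4,5}->{1,2,3,4}
So after constraint 1: D(V)={1,2,3,4}, size = 4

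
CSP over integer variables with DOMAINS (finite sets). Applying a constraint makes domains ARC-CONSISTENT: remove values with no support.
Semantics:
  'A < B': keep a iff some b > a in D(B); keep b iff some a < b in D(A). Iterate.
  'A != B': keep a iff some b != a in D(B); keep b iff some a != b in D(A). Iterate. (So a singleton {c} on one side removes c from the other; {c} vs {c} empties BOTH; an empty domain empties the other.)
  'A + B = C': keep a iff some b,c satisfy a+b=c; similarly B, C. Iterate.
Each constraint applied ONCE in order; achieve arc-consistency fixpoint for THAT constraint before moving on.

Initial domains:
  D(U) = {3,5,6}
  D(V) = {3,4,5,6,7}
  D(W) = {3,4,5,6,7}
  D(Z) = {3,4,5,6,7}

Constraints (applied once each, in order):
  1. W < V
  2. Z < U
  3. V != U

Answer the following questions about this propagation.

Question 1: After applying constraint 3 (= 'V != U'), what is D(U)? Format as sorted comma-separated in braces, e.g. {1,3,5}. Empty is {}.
Constraint 1 (W < V) on D(W)={3,4,5,6,7} D(V)={3,4,5,6,7}: W {3,4,5,6,7}->{3,4,5,6}; V {3,4,5,6,7}->{4,5,6,7}
Constraint 2 (Z < U) on D(Z)={3,4,5,6,7} D(U)={3,5,6}: Z {3,4,5,6,7}->{3,4,5}; U {3,5,6}->{5,6}
Constraint 3 (V != U) on D(V)={4,5,6,7} D(U)={5,6}: no change
So after constraint 3: D(U) = {5,6}

Answer: {5,6}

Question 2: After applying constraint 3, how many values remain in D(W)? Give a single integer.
Constraint 1 (W < V) on D(W)={3,4,5,6,7} D(V)={3,4,5,6,7}: W {3,4,5,6,7}->{3,4,5,6}; V {3,4,5,6,7}->{4,5,6,7}
Constraint 2 (Z < U) on D(Z)={3,4,5,6,7} D(U)={3,5,6}: Z {3,4,5,6,7}->{3,4,5}; U {3,5,6}->{5,6}
Constraint 3 (V != U) on D(V)={4,5,6,7} D(U)={5,6}: no change
So after constraint 3: D(W)={3,4,5,6}, size = 4

Answer: 4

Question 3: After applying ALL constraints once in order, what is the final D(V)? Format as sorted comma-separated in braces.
Constraint 1 (W < V) on D(W)={3,4,5,6,7} D(V)={3,4,5,6,7}: W {3,4,5,6,7}->{3,4,5,6}; V {3,4,5,6,7}->{4,5,6,7}
Constraint 2 (Z < U) on D(Z)={3,4,5,6,7} D(U)={3,5,6}: Z {3,4,5,6,7}->{3,4,5}; U {3,5,6}->{5,6}
Constraint 3 (V != U) on D(V)={4,5,6,7} D(U)={5,6}: no change
So after all 3 constraints: D(V) = {4,5,6,7}

Answer: {4,5,6,7}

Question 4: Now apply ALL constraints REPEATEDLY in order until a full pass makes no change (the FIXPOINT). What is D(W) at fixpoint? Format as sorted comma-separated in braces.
Answer: {3,4,5,6}

Derivation:
pass 0 (initial): D(W)={3,4,5,6,7}
pass 1: U {3,5,6}->{5,6}; V {3,4,5,6,7}->{4,5,6,7}; W {3,4,5,6,7}->{3,4,5,6}; Z {3,4,5,6,7}->{3,4,5}
pass 2: no change
Fixpoint after 2 passes: D(W) = {3,4,5,6}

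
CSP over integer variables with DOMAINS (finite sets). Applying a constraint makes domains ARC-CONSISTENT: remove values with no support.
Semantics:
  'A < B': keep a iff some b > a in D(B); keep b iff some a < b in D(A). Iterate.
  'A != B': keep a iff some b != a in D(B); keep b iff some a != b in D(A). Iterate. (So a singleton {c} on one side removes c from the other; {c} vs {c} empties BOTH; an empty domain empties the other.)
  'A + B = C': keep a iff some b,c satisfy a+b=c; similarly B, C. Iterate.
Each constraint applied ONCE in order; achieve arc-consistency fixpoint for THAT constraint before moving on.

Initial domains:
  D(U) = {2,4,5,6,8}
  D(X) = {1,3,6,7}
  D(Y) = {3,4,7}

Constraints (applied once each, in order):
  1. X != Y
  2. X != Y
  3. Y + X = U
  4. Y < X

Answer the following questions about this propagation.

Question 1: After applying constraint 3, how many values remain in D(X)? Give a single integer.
Answer: 2

Derivation:
Constraint 1 (X != Y) on D(X)={1,3,6,7} D(Y)={3,4,7}: no change
Constraint 2 (X != Y) on D(X)={1,3,6,7} D(Y)={3,4,7}: no change
Constraint 3 (Y + X = U) on D(Y)={3,4,7} D(X)={1,3,6,7} D(U)={2,4,5,6,8}: X {1,3,6,7}->{1,3}; U {2,4,5,6,8}->{4,5,6,8}
So after constraint 3: D(X)={1,3}, size = 2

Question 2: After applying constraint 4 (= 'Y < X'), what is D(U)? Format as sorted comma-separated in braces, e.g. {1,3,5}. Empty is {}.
Constraint 1 (X != Y) on D(X)={1,3,6,7} D(Y)={3,4,7}: no change
Constraint 2 (X != Y) on D(X)={1,3,6,7} D(Y)={3,4,7}: no change
Constraint 3 (Y + X = U) on D(Y)={3,4,7} D(X)={1,3,6,7} D(U)={2,4,5,6,8}: X {1,3,6,7}->{1,3}; U {2,4,5,6,8}->{4,5,6,8}
Constraint 4 (Y < X) on D(Y)={3,4,7} D(X)={1,3}: Y {3,4,7}->{}; X {1,3}->{}
So after constraint 4: D(U) = {4,5,6,8}

Answer: {4,5,6,8}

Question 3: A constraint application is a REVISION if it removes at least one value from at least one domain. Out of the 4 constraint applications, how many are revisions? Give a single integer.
Answer: 2

Derivation:
Constraint 1 (X != Y) on D(X)={1,3,6,7} D(Y)={3,4,7}: no change => not a revision
Constraint 2 (X != Y) on D(X)={1,3,6,7} D(Y)={3,4,7}: no change => not a revision
Constraint 3 (Y + X = U) on D(Y)={3,4,7} D(X)={1,3,6,7} D(U)={2,4,5,6,8}: X {1,3,6,7}->{1,3}; U {2,4,5,6,8}->{4,5,6,8} => REVISION
Constraint 4 (Y < X) on D(Y)={3,4,7} D(X)={1,3}: Y {3,4,7}->{}; X {1,3}->{} => REVISION
Total revisions = 2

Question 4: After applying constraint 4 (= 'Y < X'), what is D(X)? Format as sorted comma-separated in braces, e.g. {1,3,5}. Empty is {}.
Constraint 1 (X != Y) on D(X)={1,3,6,7} D(Y)={3,4,7}: no change
Constraint 2 (X != Y) on D(X)={1,3,6,7} D(Y)={3,4,7}: no change
Constraint 3 (Y + X = U) on D(Y)={3,4,7} D(X)={1,3,6,7} D(U)={2,4,5,6,8}: X {1,3,6,7}->{1,3}; U {2,4,5,6,8}->{4,5,6,8}
Constraint 4 (Y < X) on D(Y)={3,4,7} D(X)={1,3}: Y {3,4,7}->{}; X {1,3}->{}
So after constraint 4: D(X) = {}

Answer: {}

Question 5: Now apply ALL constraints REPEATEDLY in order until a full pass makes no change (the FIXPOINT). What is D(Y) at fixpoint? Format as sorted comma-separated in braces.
pass 0 (initial): D(Y)={3,4,7}
pass 1: U {2,4,5,6,8}->{4,5,6,8}; X {1,3,6,7}->{}; Y {3,4,7}->{}
pass 2: U {4,5,6,8}->{}
pass 3: no change
Fixpoint after 3 passes: D(Y) = {}

Answer: {}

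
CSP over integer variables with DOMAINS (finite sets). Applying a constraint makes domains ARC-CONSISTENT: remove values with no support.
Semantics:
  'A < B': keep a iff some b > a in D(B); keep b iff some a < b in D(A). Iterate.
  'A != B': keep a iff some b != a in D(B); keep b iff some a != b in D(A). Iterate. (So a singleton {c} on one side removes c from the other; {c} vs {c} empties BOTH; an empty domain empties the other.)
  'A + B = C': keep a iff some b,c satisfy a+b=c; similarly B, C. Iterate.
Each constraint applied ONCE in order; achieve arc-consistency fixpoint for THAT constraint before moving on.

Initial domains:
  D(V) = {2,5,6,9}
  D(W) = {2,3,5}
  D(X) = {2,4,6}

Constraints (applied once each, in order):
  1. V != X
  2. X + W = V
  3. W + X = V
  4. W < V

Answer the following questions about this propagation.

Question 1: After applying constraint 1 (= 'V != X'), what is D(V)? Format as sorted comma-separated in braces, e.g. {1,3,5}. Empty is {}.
Answer: {2,5,6,9}

Derivation:
Constraint 1 (V != X) on D(V)={2,5,6,9} D(X)={2,4,6}: no change
So after constraint 1: D(V) = {2,5,6,9}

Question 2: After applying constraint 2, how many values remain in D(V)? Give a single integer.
Answer: 3

Derivation:
Constraint 1 (V != X) on D(V)={2,5,6,9} D(X)={2,4,6}: no change
Constraint 2 (X + W = V) on D(X)={2,4,6} D(W)={2,3,5} D(V)={2,5,6,9}: V {2,5,6,9}->{5,6,9}
So after constraint 2: D(V)={5,6,9}, size = 3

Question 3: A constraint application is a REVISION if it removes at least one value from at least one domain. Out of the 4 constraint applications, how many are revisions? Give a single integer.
Constraint 1 (V != X) on D(V)={2,5,6,9} D(X)={2,4,6}: no change => not a revision
Constraint 2 (X + W = V) on D(X)={2,4,6} D(W)={2,3,5} D(V)={2,5,6,9}: V {2,5,6,9}->{5,6,9} => REVISION
Constraint 3 (W + X = V) on D(W)={2,3,5} D(X)={2,4,6} D(V)={5,6,9}: no change => not a revision
Constraint 4 (W < V) on D(W)={2,3,5} D(V)={5,6,9}: no change => not a revision
Total revisions = 1

Answer: 1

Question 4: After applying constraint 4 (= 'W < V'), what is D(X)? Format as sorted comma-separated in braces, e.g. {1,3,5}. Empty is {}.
Constraint 1 (V != X) on D(V)={2,5,6,9} D(X)={2,4,6}: no change
Constraint 2 (X + W = V) on D(X)={2,4,6} D(W)={2,3,5} D(V)={2,5,6,9}: V {2,5,6,9}->{5,6,9}
Constraint 3 (W + X = V) on D(W)={2,3,5} D(X)={2,4,6} D(V)={5,6,9}: no change
Constraint 4 (W < V) on D(W)={2,3,5} D(V)={5,6,9}: no change
So after constraint 4: D(X) = {2,4,6}

Answer: {2,4,6}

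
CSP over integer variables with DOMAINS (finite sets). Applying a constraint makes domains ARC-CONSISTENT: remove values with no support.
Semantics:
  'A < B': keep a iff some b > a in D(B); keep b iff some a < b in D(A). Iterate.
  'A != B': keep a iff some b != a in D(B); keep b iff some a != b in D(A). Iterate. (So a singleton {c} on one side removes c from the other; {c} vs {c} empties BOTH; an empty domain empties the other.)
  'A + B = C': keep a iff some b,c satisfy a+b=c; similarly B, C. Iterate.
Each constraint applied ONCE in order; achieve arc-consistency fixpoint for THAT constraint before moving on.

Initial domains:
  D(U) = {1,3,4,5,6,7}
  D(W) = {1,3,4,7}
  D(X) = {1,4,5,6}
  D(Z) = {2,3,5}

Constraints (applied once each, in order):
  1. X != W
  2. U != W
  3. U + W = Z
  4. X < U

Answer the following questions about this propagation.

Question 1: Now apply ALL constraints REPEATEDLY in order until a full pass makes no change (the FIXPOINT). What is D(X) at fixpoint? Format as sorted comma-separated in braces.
pass 0 (initial): D(X)={1,4,5,6}
pass 1: U {1,3,4,5,6,7}->{4}; W {1,3,4,7}->{1,4}; X {1,4,5,6}->{1}; Z {2,3,5}->{2,5}
pass 2: U {4}->{}; W {1,4}->{}; X {1}->{}; Z {2,5}->{}
pass 3: no change
Fixpoint after 3 passes: D(X) = {}

Answer: {}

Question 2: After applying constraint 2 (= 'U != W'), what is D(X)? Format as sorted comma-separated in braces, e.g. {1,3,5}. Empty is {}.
Answer: {1,4,5,6}

Derivation:
Constraint 1 (X != W) on D(X)={1,4,5,6} D(W)={1,3,4,7}: no change
Constraint 2 (U != W) on D(U)={1,3,4,5,6,7} D(W)={1,3,4,7}: no change
So after constraint 2: D(X) = {1,4,5,6}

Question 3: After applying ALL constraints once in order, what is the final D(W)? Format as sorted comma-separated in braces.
Constraint 1 (X != W) on D(X)={1,4,5,6} D(W)={1,3,4,7}: no change
Constraint 2 (U != W) on D(U)={1,3,4,5,6,7} D(W)={1,3,4,7}: no change
Constraint 3 (U + W = Z) on D(U)={1,3,4,5,6,7} D(W)={1,3,4,7} D(Z)={2,3,5}: U {1,3,4,5,6,7}->{1,4}; W {1,3,4,7}->{1,4}; Z {2,3,5}->{2,5}
Constraint 4 (X < U) on D(X)={1,4,5,6} D(U)={1,4}: X {1,4,5,6}->{1}; U {1,4}->{4}
So after all 4 constraints: D(W) = {1,4}

Answer: {1,4}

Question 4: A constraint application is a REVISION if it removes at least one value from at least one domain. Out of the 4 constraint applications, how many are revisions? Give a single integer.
Constraint 1 (X != W) on D(X)={1,4,5,6} D(W)={1,3,4,7}: no change => not a revision
Constraint 2 (U != W) on D(U)={1,3,4,5,6,7} D(W)={1,3,4,7}: no change => not a revision
Constraint 3 (U + W = Z) on D(U)={1,3,4,5,6,7} D(W)={1,3,4,7} D(Z)={2,3,5}: U {1,3,4,5,6,7}->{1,4}; W {1,3,4,7}->{1,4}; Z {2,3,5}->{2,5} => REVISION
Constraint 4 (X < U) on D(X)={1,4,5,6} D(U)={1,4}: X {1,4,5,6}->{1}; U {1,4}->{4} => REVISION
Total revisions = 2

Answer: 2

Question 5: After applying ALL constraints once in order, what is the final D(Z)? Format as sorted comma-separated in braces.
Constraint 1 (X != W) on D(X)={1,4,5,6} D(W)={1,3,4,7}: no change
Constraint 2 (U != W) on D(U)={1,3,4,5,6,7} D(W)={1,3,4,7}: no change
Constraint 3 (U + W = Z) on D(U)={1,3,4,5,6,7} D(W)={1,3,4,7} D(Z)={2,3,5}: U {1,3,4,5,6,7}->{1,4}; W {1,3,4,7}->{1,4}; Z {2,3,5}->{2,5}
Constraint 4 (X < U) on D(X)={1,4,5,6} D(U)={1,4}: X {1,4,5,6}->{1}; U {1,4}->{4}
So after all 4 constraints: D(Z) = {2,5}

Answer: {2,5}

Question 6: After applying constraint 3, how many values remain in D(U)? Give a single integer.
Constraint 1 (X != W) on D(X)={1,4,5,6} D(W)={1,3,4,7}: no change
Constraint 2 (U != W) on D(U)={1,3,4,5,6,7} D(W)={1,3,4,7}: no change
Constraint 3 (U + W = Z) on D(U)={1,3,4,5,6,7} D(W)={1,3,4,7} D(Z)={2,3,5}: U {1,3,4,5,6,7}->{1,4}; W {1,3,4,7}->{1,4}; Z {2,3,5}->{2,5}
So after constraint 3: D(U)={1,4}, size = 2

Answer: 2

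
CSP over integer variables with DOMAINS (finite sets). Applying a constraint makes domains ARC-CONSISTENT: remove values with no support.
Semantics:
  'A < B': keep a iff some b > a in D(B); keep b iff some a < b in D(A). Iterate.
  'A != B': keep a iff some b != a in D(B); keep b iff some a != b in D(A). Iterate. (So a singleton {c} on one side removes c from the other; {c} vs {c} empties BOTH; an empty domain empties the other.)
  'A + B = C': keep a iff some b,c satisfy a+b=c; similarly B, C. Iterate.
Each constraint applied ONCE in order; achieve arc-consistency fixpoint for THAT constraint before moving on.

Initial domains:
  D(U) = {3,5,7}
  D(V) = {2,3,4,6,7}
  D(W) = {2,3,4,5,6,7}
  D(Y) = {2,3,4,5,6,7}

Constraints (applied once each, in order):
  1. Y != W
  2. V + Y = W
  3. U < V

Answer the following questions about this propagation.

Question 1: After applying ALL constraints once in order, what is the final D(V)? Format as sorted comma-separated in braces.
Answer: {4}

Derivation:
Constraint 1 (Y != W) on D(Y)={2,3,4,5,6,7} D(W)={2,3,4,5,6,7}: no change
Constraint 2 (V + Y = W) on D(V)={2,3,4,6,7} D(Y)={2,3,4,5,6,7} D(W)={2,3,4,5,6,7}: V {2,3,4,6,7}->{2,3,4}; Y {2,3,4,5,6,7}->{2,3,4,5}; W {2,3,4,5,6,7}->{4,5,6,7}
Constraint 3 (U < V) on D(U)={3,5,7} D(V)={2,3,4}: U {3,5,7}->{3}; V {2,3,4}->{4}
So after all 3 constraints: D(V) = {4}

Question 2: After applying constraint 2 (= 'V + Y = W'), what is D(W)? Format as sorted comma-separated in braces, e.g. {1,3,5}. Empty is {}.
Answer: {4,5,6,7}

Derivation:
Constraint 1 (Y != W) on D(Y)={2,3,4,5,6,7} D(W)={2,3,4,5,6,7}: no change
Constraint 2 (V + Y = W) on D(V)={2,3,4,6,7} D(Y)={2,3,4,5,6,7} D(W)={2,3,4,5,6,7}: V {2,3,4,6,7}->{2,3,4}; Y {2,3,4,5,6,7}->{2,3,4,5}; W {2,3,4,5,6,7}->{4,5,6,7}
So after constraint 2: D(W) = {4,5,6,7}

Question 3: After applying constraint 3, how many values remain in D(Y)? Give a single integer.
Answer: 4

Derivation:
Constraint 1 (Y != W) on D(Y)={2,3,4,5,6,7} D(W)={2,3,4,5,6,7}: no change
Constraint 2 (V + Y = W) on D(V)={2,3,4,6,7} D(Y)={2,3,4,5,6,7} D(W)={2,3,4,5,6,7}: V {2,3,4,6,7}->{2,3,4}; Y {2,3,4,5,6,7}->{2,3,4,5}; W {2,3,4,5,6,7}->{4,5,6,7}
Constraint 3 (U < V) on D(U)={3,5,7} D(V)={2,3,4}: U {3,5,7}->{3}; V {2,3,4}->{4}
So after constraint 3: D(Y)={2,3,4,5}, size = 4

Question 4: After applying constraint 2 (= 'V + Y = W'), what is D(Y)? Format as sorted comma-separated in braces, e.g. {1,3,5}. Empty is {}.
Constraint 1 (Y != W) on D(Y)={2,3,4,5,6,7} D(W)={2,3,4,5,6,7}: no change
Constraint 2 (V + Y = W) on D(V)={2,3,4,6,7} D(Y)={2,3,4,5,6,7} D(W)={2,3,4,5,6,7}: V {2,3,4,6,7}->{2,3,4}; Y {2,3,4,5,6,7}->{2,3,4,5}; W {2,3,4,5,6,7}->{4,5,6,7}
So after constraint 2: D(Y) = {2,3,4,5}

Answer: {2,3,4,5}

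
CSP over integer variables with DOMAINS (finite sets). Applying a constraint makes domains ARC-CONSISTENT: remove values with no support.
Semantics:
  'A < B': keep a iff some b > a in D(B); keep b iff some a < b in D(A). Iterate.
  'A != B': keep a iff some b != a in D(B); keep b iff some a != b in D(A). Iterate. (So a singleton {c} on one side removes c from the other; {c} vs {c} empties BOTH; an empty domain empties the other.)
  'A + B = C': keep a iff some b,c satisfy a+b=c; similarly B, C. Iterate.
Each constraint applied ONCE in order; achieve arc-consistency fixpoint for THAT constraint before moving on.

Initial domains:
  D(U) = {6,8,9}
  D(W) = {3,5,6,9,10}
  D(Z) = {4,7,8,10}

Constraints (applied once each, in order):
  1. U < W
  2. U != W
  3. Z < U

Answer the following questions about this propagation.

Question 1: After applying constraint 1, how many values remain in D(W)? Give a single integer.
Answer: 2

Derivation:
Constraint 1 (U < W) on D(U)={6,8,9} D(W)={3,5,6,9,10}: W {3,5,6,9,10}->{9,10}
So after constraint 1: D(W)={9,10}, size = 2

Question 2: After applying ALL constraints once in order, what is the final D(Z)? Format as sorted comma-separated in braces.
Constraint 1 (U < W) on D(U)={6,8,9} D(W)={3,5,6,9,10}: W {3,5,6,9,10}->{9,10}
Constraint 2 (U != W) on D(U)={6,8,9} D(W)={9,10}: no change
Constraint 3 (Z < U) on D(Z)={4,7,8,10} D(U)={6,8,9}: Z {4,7,8,10}->{4,7,8}
So after all 3 constraints: D(Z) = {4,7,8}

Answer: {4,7,8}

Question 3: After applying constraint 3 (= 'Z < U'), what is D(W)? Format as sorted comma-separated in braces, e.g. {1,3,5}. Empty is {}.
Constraint 1 (U < W) on D(U)={6,8,9} D(W)={3,5,6,9,10}: W {3,5,6,9,10}->{9,10}
Constraint 2 (U != W) on D(U)={6,8,9} D(W)={9,10}: no change
Constraint 3 (Z < U) on D(Z)={4,7,8,10} D(U)={6,8,9}: Z {4,7,8,10}->{4,7,8}
So after constraint 3: D(W) = {9,10}

Answer: {9,10}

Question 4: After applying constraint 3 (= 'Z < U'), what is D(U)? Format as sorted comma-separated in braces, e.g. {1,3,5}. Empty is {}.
Constraint 1 (U < W) on D(U)={6,8,9} D(W)={3,5,6,9,10}: W {3,5,6,9,10}->{9,10}
Constraint 2 (U != W) on D(U)={6,8,9} D(W)={9,10}: no change
Constraint 3 (Z < U) on D(Z)={4,7,8,10} D(U)={6,8,9}: Z {4,7,8,10}->{4,7,8}
So after constraint 3: D(U) = {6,8,9}

Answer: {6,8,9}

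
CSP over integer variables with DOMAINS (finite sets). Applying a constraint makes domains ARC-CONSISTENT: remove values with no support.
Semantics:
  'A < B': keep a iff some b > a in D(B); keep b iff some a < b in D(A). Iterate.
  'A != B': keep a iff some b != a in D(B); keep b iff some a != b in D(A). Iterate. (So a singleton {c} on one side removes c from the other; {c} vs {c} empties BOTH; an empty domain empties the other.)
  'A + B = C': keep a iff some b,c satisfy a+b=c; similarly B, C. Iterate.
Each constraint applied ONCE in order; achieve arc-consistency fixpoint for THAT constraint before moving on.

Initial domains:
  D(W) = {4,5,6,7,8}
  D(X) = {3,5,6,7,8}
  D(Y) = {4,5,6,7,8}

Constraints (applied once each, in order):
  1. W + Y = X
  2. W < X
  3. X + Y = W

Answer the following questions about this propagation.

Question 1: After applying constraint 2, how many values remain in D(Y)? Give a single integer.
Constraint 1 (W + Y = X) on D(W)={4,5,6,7,8} D(Y)={4,5,6,7,8} D(X)={3,5,6,7,8}: W {4,5,6,7,8}->{4}; Y {4,5,6,7,8}->{4}; X {3,5,6,7,8}->{8}
Constraint 2 (W < X) on D(W)={4} D(X)={8}: no change
So after constraint 2: D(Y)={4}, size = 1

Answer: 1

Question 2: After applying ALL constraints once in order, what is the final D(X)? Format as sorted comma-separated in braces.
Answer: {}

Derivation:
Constraint 1 (W + Y = X) on D(W)={4,5,6,7,8} D(Y)={4,5,6,7,8} D(X)={3,5,6,7,8}: W {4,5,6,7,8}->{4}; Y {4,5,6,7,8}->{4}; X {3,5,6,7,8}->{8}
Constraint 2 (W < X) on D(W)={4} D(X)={8}: no change
Constraint 3 (X + Y = W) on D(X)={8} D(Y)={4} D(W)={4}: X {8}->{}; Y {4}->{}; W {4}->{}
So after all 3 constraints: D(X) = {}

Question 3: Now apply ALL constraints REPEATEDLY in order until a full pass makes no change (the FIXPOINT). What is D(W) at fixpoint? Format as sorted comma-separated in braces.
pass 0 (initial): D(W)={4,5,6,7,8}
pass 1: W {4,5,6,7,8}->{}; X {3,5,6,7,8}->{}; Y {4,5,6,7,8}->{}
pass 2: no change
Fixpoint after 2 passes: D(W) = {}

Answer: {}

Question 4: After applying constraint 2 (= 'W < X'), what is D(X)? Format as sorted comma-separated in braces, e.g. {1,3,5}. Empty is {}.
Constraint 1 (W + Y = X) on D(W)={4,5,6,7,8} D(Y)={4,5,6,7,8} D(X)={3,5,6,7,8}: W {4,5,6,7,8}->{4}; Y {4,5,6,7,8}->{4}; X {3,5,6,7,8}->{8}
Constraint 2 (W < X) on D(W)={4} D(X)={8}: no change
So after constraint 2: D(X) = {8}

Answer: {8}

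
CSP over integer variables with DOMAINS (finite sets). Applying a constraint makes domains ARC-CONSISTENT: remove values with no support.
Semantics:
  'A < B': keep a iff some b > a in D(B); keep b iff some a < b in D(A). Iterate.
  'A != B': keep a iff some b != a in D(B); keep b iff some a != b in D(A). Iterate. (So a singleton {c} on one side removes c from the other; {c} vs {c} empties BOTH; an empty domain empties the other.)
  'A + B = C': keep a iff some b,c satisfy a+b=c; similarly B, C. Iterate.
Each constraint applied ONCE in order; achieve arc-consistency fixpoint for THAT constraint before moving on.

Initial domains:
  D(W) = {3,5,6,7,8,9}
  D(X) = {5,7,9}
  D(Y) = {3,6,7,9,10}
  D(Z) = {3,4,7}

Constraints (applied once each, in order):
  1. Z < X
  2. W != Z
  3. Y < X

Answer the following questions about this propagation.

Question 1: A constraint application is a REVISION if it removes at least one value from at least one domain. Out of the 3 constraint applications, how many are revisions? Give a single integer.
Constraint 1 (Z < X) on D(Z)={3,4,7} D(X)={5,7,9}: no change => not a revision
Constraint 2 (W != Z) on D(W)={3,5,6,7,8,9} D(Z)={3,4,7}: no change => not a revision
Constraint 3 (Y < X) on D(Y)={3,6,7,9,10} D(X)={5,7,9}: Y {3,6,7,9,10}->{3,6,7} => REVISION
Total revisions = 1

Answer: 1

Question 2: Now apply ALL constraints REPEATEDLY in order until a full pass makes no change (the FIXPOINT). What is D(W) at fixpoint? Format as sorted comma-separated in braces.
Answer: {3,5,6,7,8,9}

Derivation:
pass 0 (initial): D(W)={3,5,6,7,8,9}
pass 1: Y {3,6,7,9,10}->{3,6,7}
pass 2: no change
Fixpoint after 2 passes: D(W) = {3,5,6,7,8,9}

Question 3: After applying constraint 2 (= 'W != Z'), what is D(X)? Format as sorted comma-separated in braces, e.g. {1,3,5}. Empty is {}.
Constraint 1 (Z < X) on D(Z)={3,4,7} D(X)={5,7,9}: no change
Constraint 2 (W != Z) on D(W)={3,5,6,7,8,9} D(Z)={3,4,7}: no change
So after constraint 2: D(X) = {5,7,9}

Answer: {5,7,9}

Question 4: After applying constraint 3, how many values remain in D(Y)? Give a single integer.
Constraint 1 (Z < X) on D(Z)={3,4,7} D(X)={5,7,9}: no change
Constraint 2 (W != Z) on D(W)={3,5,6,7,8,9} D(Z)={3,4,7}: no change
Constraint 3 (Y < X) on D(Y)={3,6,7,9,10} D(X)={5,7,9}: Y {3,6,7,9,10}->{3,6,7}
So after constraint 3: D(Y)={3,6,7}, size = 3

Answer: 3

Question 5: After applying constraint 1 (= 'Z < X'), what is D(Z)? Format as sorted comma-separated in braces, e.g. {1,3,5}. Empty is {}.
Answer: {3,4,7}

Derivation:
Constraint 1 (Z < X) on D(Z)={3,4,7} D(X)={5,7,9}: no change
So after constraint 1: D(Z) = {3,4,7}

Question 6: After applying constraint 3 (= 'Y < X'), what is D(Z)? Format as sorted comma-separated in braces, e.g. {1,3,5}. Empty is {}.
Answer: {3,4,7}

Derivation:
Constraint 1 (Z < X) on D(Z)={3,4,7} D(X)={5,7,9}: no change
Constraint 2 (W != Z) on D(W)={3,5,6,7,8,9} D(Z)={3,4,7}: no change
Constraint 3 (Y < X) on D(Y)={3,6,7,9,10} D(X)={5,7,9}: Y {3,6,7,9,10}->{3,6,7}
So after constraint 3: D(Z) = {3,4,7}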